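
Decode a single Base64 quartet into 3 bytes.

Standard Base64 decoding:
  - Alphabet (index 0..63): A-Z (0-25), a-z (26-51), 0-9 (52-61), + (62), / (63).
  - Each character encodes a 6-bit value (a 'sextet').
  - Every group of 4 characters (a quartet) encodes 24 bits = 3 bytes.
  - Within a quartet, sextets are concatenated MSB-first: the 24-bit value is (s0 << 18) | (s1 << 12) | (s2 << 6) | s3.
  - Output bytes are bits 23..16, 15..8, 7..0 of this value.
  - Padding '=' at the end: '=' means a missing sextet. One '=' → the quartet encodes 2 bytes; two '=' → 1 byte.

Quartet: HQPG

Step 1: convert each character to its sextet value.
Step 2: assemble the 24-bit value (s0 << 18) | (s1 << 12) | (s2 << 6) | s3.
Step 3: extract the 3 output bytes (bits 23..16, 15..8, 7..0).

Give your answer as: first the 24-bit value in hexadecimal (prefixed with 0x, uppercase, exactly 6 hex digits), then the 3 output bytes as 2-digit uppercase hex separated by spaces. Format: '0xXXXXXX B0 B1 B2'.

Sextets: H=7, Q=16, P=15, G=6
24-bit: (7<<18) | (16<<12) | (15<<6) | 6
      = 0x1C0000 | 0x010000 | 0x0003C0 | 0x000006
      = 0x1D03C6
Bytes: (v>>16)&0xFF=1D, (v>>8)&0xFF=03, v&0xFF=C6

Answer: 0x1D03C6 1D 03 C6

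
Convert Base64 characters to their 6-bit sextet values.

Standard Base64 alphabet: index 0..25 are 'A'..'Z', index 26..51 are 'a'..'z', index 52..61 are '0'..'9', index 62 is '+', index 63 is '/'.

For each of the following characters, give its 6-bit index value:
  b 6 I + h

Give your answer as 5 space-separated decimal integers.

Answer: 27 58 8 62 33

Derivation:
'b': a..z range, 26 + ord('b') − ord('a') = 27
'6': 0..9 range, 52 + ord('6') − ord('0') = 58
'I': A..Z range, ord('I') − ord('A') = 8
'+': index 62
'h': a..z range, 26 + ord('h') − ord('a') = 33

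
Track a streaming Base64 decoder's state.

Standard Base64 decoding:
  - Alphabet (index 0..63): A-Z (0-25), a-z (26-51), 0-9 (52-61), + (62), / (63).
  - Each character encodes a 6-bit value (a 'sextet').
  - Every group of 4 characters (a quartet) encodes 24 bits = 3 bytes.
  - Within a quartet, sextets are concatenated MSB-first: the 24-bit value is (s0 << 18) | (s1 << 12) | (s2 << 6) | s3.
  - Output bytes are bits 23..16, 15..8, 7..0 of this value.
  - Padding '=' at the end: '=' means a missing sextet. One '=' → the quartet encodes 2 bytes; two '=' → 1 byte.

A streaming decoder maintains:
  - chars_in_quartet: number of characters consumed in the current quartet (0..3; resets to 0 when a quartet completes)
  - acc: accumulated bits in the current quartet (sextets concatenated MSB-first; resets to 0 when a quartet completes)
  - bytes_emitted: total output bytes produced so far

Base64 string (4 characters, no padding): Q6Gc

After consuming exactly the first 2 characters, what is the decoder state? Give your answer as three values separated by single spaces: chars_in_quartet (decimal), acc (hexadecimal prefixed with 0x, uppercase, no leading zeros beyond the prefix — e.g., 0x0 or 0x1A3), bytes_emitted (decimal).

After char 0 ('Q'=16): chars_in_quartet=1 acc=0x10 bytes_emitted=0
After char 1 ('6'=58): chars_in_quartet=2 acc=0x43A bytes_emitted=0

Answer: 2 0x43A 0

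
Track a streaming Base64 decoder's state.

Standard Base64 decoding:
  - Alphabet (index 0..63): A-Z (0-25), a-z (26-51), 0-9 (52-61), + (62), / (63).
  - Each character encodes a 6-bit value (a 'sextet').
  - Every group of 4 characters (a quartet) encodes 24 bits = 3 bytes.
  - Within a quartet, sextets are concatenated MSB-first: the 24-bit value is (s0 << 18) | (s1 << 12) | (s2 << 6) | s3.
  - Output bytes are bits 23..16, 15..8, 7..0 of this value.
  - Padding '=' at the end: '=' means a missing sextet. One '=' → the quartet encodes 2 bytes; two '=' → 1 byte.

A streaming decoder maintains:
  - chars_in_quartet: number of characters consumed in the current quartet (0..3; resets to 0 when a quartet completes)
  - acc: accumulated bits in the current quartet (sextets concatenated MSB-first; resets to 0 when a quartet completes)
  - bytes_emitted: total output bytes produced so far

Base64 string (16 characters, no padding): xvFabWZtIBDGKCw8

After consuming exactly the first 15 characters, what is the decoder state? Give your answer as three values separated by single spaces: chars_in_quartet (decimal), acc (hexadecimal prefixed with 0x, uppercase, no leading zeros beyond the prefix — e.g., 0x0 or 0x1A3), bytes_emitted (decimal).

After char 0 ('x'=49): chars_in_quartet=1 acc=0x31 bytes_emitted=0
After char 1 ('v'=47): chars_in_quartet=2 acc=0xC6F bytes_emitted=0
After char 2 ('F'=5): chars_in_quartet=3 acc=0x31BC5 bytes_emitted=0
After char 3 ('a'=26): chars_in_quartet=4 acc=0xC6F15A -> emit C6 F1 5A, reset; bytes_emitted=3
After char 4 ('b'=27): chars_in_quartet=1 acc=0x1B bytes_emitted=3
After char 5 ('W'=22): chars_in_quartet=2 acc=0x6D6 bytes_emitted=3
After char 6 ('Z'=25): chars_in_quartet=3 acc=0x1B599 bytes_emitted=3
After char 7 ('t'=45): chars_in_quartet=4 acc=0x6D666D -> emit 6D 66 6D, reset; bytes_emitted=6
After char 8 ('I'=8): chars_in_quartet=1 acc=0x8 bytes_emitted=6
After char 9 ('B'=1): chars_in_quartet=2 acc=0x201 bytes_emitted=6
After char 10 ('D'=3): chars_in_quartet=3 acc=0x8043 bytes_emitted=6
After char 11 ('G'=6): chars_in_quartet=4 acc=0x2010C6 -> emit 20 10 C6, reset; bytes_emitted=9
After char 12 ('K'=10): chars_in_quartet=1 acc=0xA bytes_emitted=9
After char 13 ('C'=2): chars_in_quartet=2 acc=0x282 bytes_emitted=9
After char 14 ('w'=48): chars_in_quartet=3 acc=0xA0B0 bytes_emitted=9

Answer: 3 0xA0B0 9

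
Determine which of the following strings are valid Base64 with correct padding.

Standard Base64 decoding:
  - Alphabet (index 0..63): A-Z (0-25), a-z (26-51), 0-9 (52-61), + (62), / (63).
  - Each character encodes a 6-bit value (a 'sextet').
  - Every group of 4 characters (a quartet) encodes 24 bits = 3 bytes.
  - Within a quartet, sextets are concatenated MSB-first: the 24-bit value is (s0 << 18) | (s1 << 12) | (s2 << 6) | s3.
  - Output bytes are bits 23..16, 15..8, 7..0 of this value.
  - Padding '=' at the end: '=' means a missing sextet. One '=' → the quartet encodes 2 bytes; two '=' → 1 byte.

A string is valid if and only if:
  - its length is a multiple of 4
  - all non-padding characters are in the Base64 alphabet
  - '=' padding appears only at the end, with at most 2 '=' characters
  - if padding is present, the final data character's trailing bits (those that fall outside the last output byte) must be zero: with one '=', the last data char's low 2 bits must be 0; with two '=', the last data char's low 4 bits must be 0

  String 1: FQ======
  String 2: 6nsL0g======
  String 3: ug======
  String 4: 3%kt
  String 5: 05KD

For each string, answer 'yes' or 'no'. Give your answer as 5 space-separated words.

String 1: 'FQ======' → invalid (6 pad chars (max 2))
String 2: '6nsL0g======' → invalid (6 pad chars (max 2))
String 3: 'ug======' → invalid (6 pad chars (max 2))
String 4: '3%kt' → invalid (bad char(s): ['%'])
String 5: '05KD' → valid

Answer: no no no no yes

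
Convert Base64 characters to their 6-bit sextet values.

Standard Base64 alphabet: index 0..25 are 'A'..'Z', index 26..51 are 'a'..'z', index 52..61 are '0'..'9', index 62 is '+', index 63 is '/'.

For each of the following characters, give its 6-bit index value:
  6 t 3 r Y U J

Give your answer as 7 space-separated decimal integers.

'6': 0..9 range, 52 + ord('6') − ord('0') = 58
't': a..z range, 26 + ord('t') − ord('a') = 45
'3': 0..9 range, 52 + ord('3') − ord('0') = 55
'r': a..z range, 26 + ord('r') − ord('a') = 43
'Y': A..Z range, ord('Y') − ord('A') = 24
'U': A..Z range, ord('U') − ord('A') = 20
'J': A..Z range, ord('J') − ord('A') = 9

Answer: 58 45 55 43 24 20 9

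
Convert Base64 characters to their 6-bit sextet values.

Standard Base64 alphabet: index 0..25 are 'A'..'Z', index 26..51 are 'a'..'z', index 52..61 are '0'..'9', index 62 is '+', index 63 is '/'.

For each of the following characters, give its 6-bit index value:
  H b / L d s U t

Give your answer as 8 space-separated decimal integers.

Answer: 7 27 63 11 29 44 20 45

Derivation:
'H': A..Z range, ord('H') − ord('A') = 7
'b': a..z range, 26 + ord('b') − ord('a') = 27
'/': index 63
'L': A..Z range, ord('L') − ord('A') = 11
'd': a..z range, 26 + ord('d') − ord('a') = 29
's': a..z range, 26 + ord('s') − ord('a') = 44
'U': A..Z range, ord('U') − ord('A') = 20
't': a..z range, 26 + ord('t') − ord('a') = 45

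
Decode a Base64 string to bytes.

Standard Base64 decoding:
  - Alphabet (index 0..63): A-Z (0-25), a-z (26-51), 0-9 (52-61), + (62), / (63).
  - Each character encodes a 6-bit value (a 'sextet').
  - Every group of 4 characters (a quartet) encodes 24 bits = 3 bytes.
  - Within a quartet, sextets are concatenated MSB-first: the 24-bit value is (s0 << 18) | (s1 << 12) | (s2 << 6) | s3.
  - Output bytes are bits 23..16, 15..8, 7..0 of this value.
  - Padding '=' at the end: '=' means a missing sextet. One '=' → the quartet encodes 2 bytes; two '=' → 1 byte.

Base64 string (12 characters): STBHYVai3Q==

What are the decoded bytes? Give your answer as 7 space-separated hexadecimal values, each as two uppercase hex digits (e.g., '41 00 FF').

Answer: 49 30 47 61 56 A2 DD

Derivation:
After char 0 ('S'=18): chars_in_quartet=1 acc=0x12 bytes_emitted=0
After char 1 ('T'=19): chars_in_quartet=2 acc=0x493 bytes_emitted=0
After char 2 ('B'=1): chars_in_quartet=3 acc=0x124C1 bytes_emitted=0
After char 3 ('H'=7): chars_in_quartet=4 acc=0x493047 -> emit 49 30 47, reset; bytes_emitted=3
After char 4 ('Y'=24): chars_in_quartet=1 acc=0x18 bytes_emitted=3
After char 5 ('V'=21): chars_in_quartet=2 acc=0x615 bytes_emitted=3
After char 6 ('a'=26): chars_in_quartet=3 acc=0x1855A bytes_emitted=3
After char 7 ('i'=34): chars_in_quartet=4 acc=0x6156A2 -> emit 61 56 A2, reset; bytes_emitted=6
After char 8 ('3'=55): chars_in_quartet=1 acc=0x37 bytes_emitted=6
After char 9 ('Q'=16): chars_in_quartet=2 acc=0xDD0 bytes_emitted=6
Padding '==': partial quartet acc=0xDD0 -> emit DD; bytes_emitted=7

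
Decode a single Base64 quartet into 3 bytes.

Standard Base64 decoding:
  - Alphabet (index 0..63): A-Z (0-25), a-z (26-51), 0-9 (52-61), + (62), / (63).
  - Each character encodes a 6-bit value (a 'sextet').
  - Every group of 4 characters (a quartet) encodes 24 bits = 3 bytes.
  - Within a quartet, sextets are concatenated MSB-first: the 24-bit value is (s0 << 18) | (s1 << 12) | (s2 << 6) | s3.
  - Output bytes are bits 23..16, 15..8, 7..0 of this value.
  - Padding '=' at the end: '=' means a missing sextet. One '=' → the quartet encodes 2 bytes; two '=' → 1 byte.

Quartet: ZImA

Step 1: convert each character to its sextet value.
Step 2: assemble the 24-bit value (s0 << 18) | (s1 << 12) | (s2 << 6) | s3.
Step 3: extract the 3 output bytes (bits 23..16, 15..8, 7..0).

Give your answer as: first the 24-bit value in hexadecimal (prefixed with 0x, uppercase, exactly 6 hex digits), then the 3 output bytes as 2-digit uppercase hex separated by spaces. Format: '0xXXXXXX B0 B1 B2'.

Sextets: Z=25, I=8, m=38, A=0
24-bit: (25<<18) | (8<<12) | (38<<6) | 0
      = 0x640000 | 0x008000 | 0x000980 | 0x000000
      = 0x648980
Bytes: (v>>16)&0xFF=64, (v>>8)&0xFF=89, v&0xFF=80

Answer: 0x648980 64 89 80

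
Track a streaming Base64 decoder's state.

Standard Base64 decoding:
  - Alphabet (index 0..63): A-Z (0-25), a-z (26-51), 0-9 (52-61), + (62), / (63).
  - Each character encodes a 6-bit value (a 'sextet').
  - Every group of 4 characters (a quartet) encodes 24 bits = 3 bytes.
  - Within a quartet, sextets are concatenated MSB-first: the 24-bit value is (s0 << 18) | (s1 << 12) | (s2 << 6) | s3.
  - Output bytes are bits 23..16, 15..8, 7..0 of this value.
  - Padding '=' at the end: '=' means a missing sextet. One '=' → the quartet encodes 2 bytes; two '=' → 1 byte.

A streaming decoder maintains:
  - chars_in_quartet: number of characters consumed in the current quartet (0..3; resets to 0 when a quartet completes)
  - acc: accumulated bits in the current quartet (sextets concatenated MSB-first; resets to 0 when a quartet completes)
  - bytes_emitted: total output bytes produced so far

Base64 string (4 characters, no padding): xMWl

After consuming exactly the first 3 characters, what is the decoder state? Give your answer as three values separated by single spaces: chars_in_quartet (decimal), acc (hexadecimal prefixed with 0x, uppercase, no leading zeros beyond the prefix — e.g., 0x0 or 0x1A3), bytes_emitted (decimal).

Answer: 3 0x31316 0

Derivation:
After char 0 ('x'=49): chars_in_quartet=1 acc=0x31 bytes_emitted=0
After char 1 ('M'=12): chars_in_quartet=2 acc=0xC4C bytes_emitted=0
After char 2 ('W'=22): chars_in_quartet=3 acc=0x31316 bytes_emitted=0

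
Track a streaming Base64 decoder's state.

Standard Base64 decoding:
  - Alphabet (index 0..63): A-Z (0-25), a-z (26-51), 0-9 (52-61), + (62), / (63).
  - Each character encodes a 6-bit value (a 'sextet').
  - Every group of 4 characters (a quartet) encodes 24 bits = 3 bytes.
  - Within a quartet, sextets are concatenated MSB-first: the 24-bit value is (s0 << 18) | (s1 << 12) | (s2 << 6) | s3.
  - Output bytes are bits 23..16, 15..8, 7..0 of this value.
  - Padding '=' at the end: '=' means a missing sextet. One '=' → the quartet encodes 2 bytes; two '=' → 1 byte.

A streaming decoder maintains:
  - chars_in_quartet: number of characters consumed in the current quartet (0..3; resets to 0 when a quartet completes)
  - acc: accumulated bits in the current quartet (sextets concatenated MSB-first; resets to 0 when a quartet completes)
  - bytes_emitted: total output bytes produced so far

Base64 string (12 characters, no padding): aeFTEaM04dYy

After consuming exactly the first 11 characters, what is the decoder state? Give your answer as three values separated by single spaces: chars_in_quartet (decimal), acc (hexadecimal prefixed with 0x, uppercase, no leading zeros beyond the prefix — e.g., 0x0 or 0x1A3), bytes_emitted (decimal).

Answer: 3 0x38758 6

Derivation:
After char 0 ('a'=26): chars_in_quartet=1 acc=0x1A bytes_emitted=0
After char 1 ('e'=30): chars_in_quartet=2 acc=0x69E bytes_emitted=0
After char 2 ('F'=5): chars_in_quartet=3 acc=0x1A785 bytes_emitted=0
After char 3 ('T'=19): chars_in_quartet=4 acc=0x69E153 -> emit 69 E1 53, reset; bytes_emitted=3
After char 4 ('E'=4): chars_in_quartet=1 acc=0x4 bytes_emitted=3
After char 5 ('a'=26): chars_in_quartet=2 acc=0x11A bytes_emitted=3
After char 6 ('M'=12): chars_in_quartet=3 acc=0x468C bytes_emitted=3
After char 7 ('0'=52): chars_in_quartet=4 acc=0x11A334 -> emit 11 A3 34, reset; bytes_emitted=6
After char 8 ('4'=56): chars_in_quartet=1 acc=0x38 bytes_emitted=6
After char 9 ('d'=29): chars_in_quartet=2 acc=0xE1D bytes_emitted=6
After char 10 ('Y'=24): chars_in_quartet=3 acc=0x38758 bytes_emitted=6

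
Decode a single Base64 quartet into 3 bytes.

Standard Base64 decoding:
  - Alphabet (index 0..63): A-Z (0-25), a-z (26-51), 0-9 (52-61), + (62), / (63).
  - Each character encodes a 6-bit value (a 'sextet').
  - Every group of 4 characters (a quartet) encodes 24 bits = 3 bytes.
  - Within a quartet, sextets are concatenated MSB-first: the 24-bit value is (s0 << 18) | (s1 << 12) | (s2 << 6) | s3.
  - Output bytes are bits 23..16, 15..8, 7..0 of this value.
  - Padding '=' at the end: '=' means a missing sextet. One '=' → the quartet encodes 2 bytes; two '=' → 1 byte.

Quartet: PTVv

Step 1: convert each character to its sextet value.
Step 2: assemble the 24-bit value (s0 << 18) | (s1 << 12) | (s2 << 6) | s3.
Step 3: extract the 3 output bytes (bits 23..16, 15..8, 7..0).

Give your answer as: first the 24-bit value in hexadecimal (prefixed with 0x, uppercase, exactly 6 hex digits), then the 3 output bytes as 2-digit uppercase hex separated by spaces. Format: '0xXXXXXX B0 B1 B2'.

Sextets: P=15, T=19, V=21, v=47
24-bit: (15<<18) | (19<<12) | (21<<6) | 47
      = 0x3C0000 | 0x013000 | 0x000540 | 0x00002F
      = 0x3D356F
Bytes: (v>>16)&0xFF=3D, (v>>8)&0xFF=35, v&0xFF=6F

Answer: 0x3D356F 3D 35 6F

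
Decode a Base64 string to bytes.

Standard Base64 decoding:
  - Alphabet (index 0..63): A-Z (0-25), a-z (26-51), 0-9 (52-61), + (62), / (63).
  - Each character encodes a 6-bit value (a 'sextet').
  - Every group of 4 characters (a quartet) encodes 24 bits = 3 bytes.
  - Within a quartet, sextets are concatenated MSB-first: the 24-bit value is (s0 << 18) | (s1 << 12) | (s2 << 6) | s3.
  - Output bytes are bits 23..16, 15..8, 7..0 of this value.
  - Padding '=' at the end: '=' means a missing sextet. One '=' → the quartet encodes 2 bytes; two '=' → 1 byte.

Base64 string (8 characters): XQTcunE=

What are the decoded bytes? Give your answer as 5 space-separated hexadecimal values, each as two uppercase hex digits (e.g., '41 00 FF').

Answer: 5D 04 DC BA 71

Derivation:
After char 0 ('X'=23): chars_in_quartet=1 acc=0x17 bytes_emitted=0
After char 1 ('Q'=16): chars_in_quartet=2 acc=0x5D0 bytes_emitted=0
After char 2 ('T'=19): chars_in_quartet=3 acc=0x17413 bytes_emitted=0
After char 3 ('c'=28): chars_in_quartet=4 acc=0x5D04DC -> emit 5D 04 DC, reset; bytes_emitted=3
After char 4 ('u'=46): chars_in_quartet=1 acc=0x2E bytes_emitted=3
After char 5 ('n'=39): chars_in_quartet=2 acc=0xBA7 bytes_emitted=3
After char 6 ('E'=4): chars_in_quartet=3 acc=0x2E9C4 bytes_emitted=3
Padding '=': partial quartet acc=0x2E9C4 -> emit BA 71; bytes_emitted=5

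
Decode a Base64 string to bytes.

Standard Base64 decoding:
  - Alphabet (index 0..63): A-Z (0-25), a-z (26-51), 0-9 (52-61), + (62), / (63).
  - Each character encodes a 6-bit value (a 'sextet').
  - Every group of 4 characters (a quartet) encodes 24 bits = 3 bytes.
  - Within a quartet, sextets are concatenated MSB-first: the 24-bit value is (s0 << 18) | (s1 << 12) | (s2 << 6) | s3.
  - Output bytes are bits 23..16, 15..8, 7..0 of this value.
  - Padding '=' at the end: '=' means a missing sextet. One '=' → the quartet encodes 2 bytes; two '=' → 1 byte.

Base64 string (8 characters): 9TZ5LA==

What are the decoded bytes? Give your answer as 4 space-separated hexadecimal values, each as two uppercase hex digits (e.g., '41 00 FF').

After char 0 ('9'=61): chars_in_quartet=1 acc=0x3D bytes_emitted=0
After char 1 ('T'=19): chars_in_quartet=2 acc=0xF53 bytes_emitted=0
After char 2 ('Z'=25): chars_in_quartet=3 acc=0x3D4D9 bytes_emitted=0
After char 3 ('5'=57): chars_in_quartet=4 acc=0xF53679 -> emit F5 36 79, reset; bytes_emitted=3
After char 4 ('L'=11): chars_in_quartet=1 acc=0xB bytes_emitted=3
After char 5 ('A'=0): chars_in_quartet=2 acc=0x2C0 bytes_emitted=3
Padding '==': partial quartet acc=0x2C0 -> emit 2C; bytes_emitted=4

Answer: F5 36 79 2C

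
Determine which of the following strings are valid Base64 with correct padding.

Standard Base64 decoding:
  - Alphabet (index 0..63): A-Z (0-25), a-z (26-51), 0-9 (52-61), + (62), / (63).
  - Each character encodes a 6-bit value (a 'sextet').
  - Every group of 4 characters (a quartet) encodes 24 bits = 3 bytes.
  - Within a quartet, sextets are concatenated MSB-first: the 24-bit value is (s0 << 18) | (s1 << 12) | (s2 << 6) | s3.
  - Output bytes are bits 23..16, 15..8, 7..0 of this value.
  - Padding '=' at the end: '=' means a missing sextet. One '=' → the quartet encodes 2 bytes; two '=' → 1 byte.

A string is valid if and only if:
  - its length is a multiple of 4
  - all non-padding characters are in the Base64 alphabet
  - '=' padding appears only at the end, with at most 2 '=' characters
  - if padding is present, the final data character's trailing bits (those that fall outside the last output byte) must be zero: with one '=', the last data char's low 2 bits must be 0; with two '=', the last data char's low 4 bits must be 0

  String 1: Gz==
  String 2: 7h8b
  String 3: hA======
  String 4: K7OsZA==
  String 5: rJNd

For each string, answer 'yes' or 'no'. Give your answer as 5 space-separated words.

String 1: 'Gz==' → invalid (bad trailing bits)
String 2: '7h8b' → valid
String 3: 'hA======' → invalid (6 pad chars (max 2))
String 4: 'K7OsZA==' → valid
String 5: 'rJNd' → valid

Answer: no yes no yes yes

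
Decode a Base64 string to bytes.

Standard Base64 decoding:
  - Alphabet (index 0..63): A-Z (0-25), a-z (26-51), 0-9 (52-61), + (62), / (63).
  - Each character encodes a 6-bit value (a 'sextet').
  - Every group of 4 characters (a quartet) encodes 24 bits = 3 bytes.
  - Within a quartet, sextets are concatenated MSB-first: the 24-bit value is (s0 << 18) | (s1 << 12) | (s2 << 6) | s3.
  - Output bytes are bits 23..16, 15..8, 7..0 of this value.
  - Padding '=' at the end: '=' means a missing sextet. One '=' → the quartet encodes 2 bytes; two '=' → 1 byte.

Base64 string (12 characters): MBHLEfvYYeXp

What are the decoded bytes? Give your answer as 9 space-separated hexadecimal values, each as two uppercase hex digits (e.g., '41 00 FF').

After char 0 ('M'=12): chars_in_quartet=1 acc=0xC bytes_emitted=0
After char 1 ('B'=1): chars_in_quartet=2 acc=0x301 bytes_emitted=0
After char 2 ('H'=7): chars_in_quartet=3 acc=0xC047 bytes_emitted=0
After char 3 ('L'=11): chars_in_quartet=4 acc=0x3011CB -> emit 30 11 CB, reset; bytes_emitted=3
After char 4 ('E'=4): chars_in_quartet=1 acc=0x4 bytes_emitted=3
After char 5 ('f'=31): chars_in_quartet=2 acc=0x11F bytes_emitted=3
After char 6 ('v'=47): chars_in_quartet=3 acc=0x47EF bytes_emitted=3
After char 7 ('Y'=24): chars_in_quartet=4 acc=0x11FBD8 -> emit 11 FB D8, reset; bytes_emitted=6
After char 8 ('Y'=24): chars_in_quartet=1 acc=0x18 bytes_emitted=6
After char 9 ('e'=30): chars_in_quartet=2 acc=0x61E bytes_emitted=6
After char 10 ('X'=23): chars_in_quartet=3 acc=0x18797 bytes_emitted=6
After char 11 ('p'=41): chars_in_quartet=4 acc=0x61E5E9 -> emit 61 E5 E9, reset; bytes_emitted=9

Answer: 30 11 CB 11 FB D8 61 E5 E9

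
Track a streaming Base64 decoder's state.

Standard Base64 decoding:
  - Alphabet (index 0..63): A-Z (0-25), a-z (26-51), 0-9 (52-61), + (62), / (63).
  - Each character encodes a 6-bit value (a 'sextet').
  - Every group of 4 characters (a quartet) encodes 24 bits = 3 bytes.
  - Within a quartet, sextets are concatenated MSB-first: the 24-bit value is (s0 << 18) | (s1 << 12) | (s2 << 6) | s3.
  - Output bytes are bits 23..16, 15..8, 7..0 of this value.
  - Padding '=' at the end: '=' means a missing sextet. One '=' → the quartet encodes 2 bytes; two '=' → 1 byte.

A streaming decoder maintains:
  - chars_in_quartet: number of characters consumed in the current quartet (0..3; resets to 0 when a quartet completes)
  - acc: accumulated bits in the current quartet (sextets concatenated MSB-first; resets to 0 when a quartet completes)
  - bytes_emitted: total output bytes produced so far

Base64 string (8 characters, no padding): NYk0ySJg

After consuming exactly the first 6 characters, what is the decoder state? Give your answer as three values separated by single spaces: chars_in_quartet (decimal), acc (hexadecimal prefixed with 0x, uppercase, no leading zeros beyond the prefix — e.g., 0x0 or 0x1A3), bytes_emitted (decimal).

After char 0 ('N'=13): chars_in_quartet=1 acc=0xD bytes_emitted=0
After char 1 ('Y'=24): chars_in_quartet=2 acc=0x358 bytes_emitted=0
After char 2 ('k'=36): chars_in_quartet=3 acc=0xD624 bytes_emitted=0
After char 3 ('0'=52): chars_in_quartet=4 acc=0x358934 -> emit 35 89 34, reset; bytes_emitted=3
After char 4 ('y'=50): chars_in_quartet=1 acc=0x32 bytes_emitted=3
After char 5 ('S'=18): chars_in_quartet=2 acc=0xC92 bytes_emitted=3

Answer: 2 0xC92 3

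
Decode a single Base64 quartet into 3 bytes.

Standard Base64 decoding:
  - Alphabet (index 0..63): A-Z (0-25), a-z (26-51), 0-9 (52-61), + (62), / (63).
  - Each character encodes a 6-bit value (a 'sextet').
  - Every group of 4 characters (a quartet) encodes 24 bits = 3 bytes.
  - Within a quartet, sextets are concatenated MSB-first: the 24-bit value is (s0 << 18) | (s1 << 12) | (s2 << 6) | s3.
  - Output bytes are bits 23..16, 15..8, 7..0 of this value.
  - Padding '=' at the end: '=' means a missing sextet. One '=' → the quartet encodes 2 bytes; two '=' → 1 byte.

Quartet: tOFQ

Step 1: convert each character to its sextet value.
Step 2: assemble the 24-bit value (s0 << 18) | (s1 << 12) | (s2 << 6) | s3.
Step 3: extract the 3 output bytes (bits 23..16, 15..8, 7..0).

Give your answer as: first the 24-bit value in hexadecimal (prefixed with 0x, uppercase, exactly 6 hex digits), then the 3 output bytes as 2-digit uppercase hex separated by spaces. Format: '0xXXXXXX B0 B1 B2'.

Sextets: t=45, O=14, F=5, Q=16
24-bit: (45<<18) | (14<<12) | (5<<6) | 16
      = 0xB40000 | 0x00E000 | 0x000140 | 0x000010
      = 0xB4E150
Bytes: (v>>16)&0xFF=B4, (v>>8)&0xFF=E1, v&0xFF=50

Answer: 0xB4E150 B4 E1 50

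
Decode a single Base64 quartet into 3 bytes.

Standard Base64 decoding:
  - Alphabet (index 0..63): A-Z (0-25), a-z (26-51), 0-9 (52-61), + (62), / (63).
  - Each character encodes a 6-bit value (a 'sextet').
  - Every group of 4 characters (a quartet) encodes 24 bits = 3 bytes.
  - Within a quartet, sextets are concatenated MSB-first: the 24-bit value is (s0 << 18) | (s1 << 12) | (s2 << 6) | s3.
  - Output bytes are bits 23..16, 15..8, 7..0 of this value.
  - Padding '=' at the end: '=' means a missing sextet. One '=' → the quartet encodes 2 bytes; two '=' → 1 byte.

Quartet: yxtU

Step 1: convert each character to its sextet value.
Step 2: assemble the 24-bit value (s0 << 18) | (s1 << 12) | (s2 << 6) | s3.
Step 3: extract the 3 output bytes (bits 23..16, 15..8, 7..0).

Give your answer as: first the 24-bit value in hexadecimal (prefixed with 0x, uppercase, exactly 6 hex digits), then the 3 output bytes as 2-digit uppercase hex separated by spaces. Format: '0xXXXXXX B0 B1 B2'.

Answer: 0xCB1B54 CB 1B 54

Derivation:
Sextets: y=50, x=49, t=45, U=20
24-bit: (50<<18) | (49<<12) | (45<<6) | 20
      = 0xC80000 | 0x031000 | 0x000B40 | 0x000014
      = 0xCB1B54
Bytes: (v>>16)&0xFF=CB, (v>>8)&0xFF=1B, v&0xFF=54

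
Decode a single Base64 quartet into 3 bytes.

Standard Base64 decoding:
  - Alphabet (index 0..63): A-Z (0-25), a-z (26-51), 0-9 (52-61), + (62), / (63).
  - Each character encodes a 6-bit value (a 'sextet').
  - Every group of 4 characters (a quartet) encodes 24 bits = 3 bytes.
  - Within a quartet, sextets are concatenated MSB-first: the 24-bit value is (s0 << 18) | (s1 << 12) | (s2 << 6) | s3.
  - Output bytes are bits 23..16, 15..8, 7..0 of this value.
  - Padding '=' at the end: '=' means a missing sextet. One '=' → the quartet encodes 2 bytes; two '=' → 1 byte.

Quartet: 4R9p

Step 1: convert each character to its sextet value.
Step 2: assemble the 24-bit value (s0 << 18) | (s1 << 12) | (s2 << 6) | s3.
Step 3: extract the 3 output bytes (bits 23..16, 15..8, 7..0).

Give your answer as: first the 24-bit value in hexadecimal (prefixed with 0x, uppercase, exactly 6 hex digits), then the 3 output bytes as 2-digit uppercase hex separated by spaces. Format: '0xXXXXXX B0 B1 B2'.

Answer: 0xE11F69 E1 1F 69

Derivation:
Sextets: 4=56, R=17, 9=61, p=41
24-bit: (56<<18) | (17<<12) | (61<<6) | 41
      = 0xE00000 | 0x011000 | 0x000F40 | 0x000029
      = 0xE11F69
Bytes: (v>>16)&0xFF=E1, (v>>8)&0xFF=1F, v&0xFF=69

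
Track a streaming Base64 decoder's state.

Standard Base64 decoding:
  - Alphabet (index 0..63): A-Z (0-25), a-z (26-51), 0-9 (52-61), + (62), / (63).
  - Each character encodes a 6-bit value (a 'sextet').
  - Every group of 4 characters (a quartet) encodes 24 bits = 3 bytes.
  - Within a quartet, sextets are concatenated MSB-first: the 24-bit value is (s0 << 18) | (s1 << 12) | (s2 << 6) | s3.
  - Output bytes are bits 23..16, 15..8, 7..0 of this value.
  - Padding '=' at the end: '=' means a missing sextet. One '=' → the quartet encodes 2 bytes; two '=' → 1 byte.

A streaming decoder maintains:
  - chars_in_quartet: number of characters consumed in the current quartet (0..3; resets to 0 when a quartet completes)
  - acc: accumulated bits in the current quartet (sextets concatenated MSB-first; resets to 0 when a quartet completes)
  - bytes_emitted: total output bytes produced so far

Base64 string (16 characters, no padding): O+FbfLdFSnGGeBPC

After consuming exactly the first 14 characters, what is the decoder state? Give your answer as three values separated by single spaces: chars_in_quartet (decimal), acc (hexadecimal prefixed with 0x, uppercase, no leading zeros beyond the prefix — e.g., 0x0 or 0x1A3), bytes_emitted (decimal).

After char 0 ('O'=14): chars_in_quartet=1 acc=0xE bytes_emitted=0
After char 1 ('+'=62): chars_in_quartet=2 acc=0x3BE bytes_emitted=0
After char 2 ('F'=5): chars_in_quartet=3 acc=0xEF85 bytes_emitted=0
After char 3 ('b'=27): chars_in_quartet=4 acc=0x3BE15B -> emit 3B E1 5B, reset; bytes_emitted=3
After char 4 ('f'=31): chars_in_quartet=1 acc=0x1F bytes_emitted=3
After char 5 ('L'=11): chars_in_quartet=2 acc=0x7CB bytes_emitted=3
After char 6 ('d'=29): chars_in_quartet=3 acc=0x1F2DD bytes_emitted=3
After char 7 ('F'=5): chars_in_quartet=4 acc=0x7CB745 -> emit 7C B7 45, reset; bytes_emitted=6
After char 8 ('S'=18): chars_in_quartet=1 acc=0x12 bytes_emitted=6
After char 9 ('n'=39): chars_in_quartet=2 acc=0x4A7 bytes_emitted=6
After char 10 ('G'=6): chars_in_quartet=3 acc=0x129C6 bytes_emitted=6
After char 11 ('G'=6): chars_in_quartet=4 acc=0x4A7186 -> emit 4A 71 86, reset; bytes_emitted=9
After char 12 ('e'=30): chars_in_quartet=1 acc=0x1E bytes_emitted=9
After char 13 ('B'=1): chars_in_quartet=2 acc=0x781 bytes_emitted=9

Answer: 2 0x781 9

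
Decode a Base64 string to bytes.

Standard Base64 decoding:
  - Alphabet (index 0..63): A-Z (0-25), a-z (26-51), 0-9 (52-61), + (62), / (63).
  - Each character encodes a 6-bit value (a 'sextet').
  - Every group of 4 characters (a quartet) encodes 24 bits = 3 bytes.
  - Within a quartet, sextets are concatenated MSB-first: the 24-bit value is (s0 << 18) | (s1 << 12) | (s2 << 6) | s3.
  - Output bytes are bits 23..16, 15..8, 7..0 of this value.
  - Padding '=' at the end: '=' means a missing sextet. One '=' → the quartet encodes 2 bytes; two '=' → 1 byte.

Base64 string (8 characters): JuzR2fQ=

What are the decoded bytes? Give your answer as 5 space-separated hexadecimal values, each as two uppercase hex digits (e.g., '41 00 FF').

Answer: 26 EC D1 D9 F4

Derivation:
After char 0 ('J'=9): chars_in_quartet=1 acc=0x9 bytes_emitted=0
After char 1 ('u'=46): chars_in_quartet=2 acc=0x26E bytes_emitted=0
After char 2 ('z'=51): chars_in_quartet=3 acc=0x9BB3 bytes_emitted=0
After char 3 ('R'=17): chars_in_quartet=4 acc=0x26ECD1 -> emit 26 EC D1, reset; bytes_emitted=3
After char 4 ('2'=54): chars_in_quartet=1 acc=0x36 bytes_emitted=3
After char 5 ('f'=31): chars_in_quartet=2 acc=0xD9F bytes_emitted=3
After char 6 ('Q'=16): chars_in_quartet=3 acc=0x367D0 bytes_emitted=3
Padding '=': partial quartet acc=0x367D0 -> emit D9 F4; bytes_emitted=5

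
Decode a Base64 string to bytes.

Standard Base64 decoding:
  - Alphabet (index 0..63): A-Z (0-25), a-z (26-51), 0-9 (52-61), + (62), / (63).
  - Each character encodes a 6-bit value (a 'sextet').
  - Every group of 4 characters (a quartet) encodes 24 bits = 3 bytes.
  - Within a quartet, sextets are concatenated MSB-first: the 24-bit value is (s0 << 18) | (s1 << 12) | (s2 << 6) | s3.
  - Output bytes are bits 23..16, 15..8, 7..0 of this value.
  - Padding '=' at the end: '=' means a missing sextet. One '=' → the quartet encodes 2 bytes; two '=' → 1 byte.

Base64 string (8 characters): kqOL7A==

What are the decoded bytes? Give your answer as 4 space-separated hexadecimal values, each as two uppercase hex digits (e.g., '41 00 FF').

Answer: 92 A3 8B EC

Derivation:
After char 0 ('k'=36): chars_in_quartet=1 acc=0x24 bytes_emitted=0
After char 1 ('q'=42): chars_in_quartet=2 acc=0x92A bytes_emitted=0
After char 2 ('O'=14): chars_in_quartet=3 acc=0x24A8E bytes_emitted=0
After char 3 ('L'=11): chars_in_quartet=4 acc=0x92A38B -> emit 92 A3 8B, reset; bytes_emitted=3
After char 4 ('7'=59): chars_in_quartet=1 acc=0x3B bytes_emitted=3
After char 5 ('A'=0): chars_in_quartet=2 acc=0xEC0 bytes_emitted=3
Padding '==': partial quartet acc=0xEC0 -> emit EC; bytes_emitted=4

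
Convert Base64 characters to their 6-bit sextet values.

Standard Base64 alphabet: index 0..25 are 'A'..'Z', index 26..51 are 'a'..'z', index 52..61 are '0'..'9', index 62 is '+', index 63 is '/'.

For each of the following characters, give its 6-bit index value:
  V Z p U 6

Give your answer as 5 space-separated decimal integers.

Answer: 21 25 41 20 58

Derivation:
'V': A..Z range, ord('V') − ord('A') = 21
'Z': A..Z range, ord('Z') − ord('A') = 25
'p': a..z range, 26 + ord('p') − ord('a') = 41
'U': A..Z range, ord('U') − ord('A') = 20
'6': 0..9 range, 52 + ord('6') − ord('0') = 58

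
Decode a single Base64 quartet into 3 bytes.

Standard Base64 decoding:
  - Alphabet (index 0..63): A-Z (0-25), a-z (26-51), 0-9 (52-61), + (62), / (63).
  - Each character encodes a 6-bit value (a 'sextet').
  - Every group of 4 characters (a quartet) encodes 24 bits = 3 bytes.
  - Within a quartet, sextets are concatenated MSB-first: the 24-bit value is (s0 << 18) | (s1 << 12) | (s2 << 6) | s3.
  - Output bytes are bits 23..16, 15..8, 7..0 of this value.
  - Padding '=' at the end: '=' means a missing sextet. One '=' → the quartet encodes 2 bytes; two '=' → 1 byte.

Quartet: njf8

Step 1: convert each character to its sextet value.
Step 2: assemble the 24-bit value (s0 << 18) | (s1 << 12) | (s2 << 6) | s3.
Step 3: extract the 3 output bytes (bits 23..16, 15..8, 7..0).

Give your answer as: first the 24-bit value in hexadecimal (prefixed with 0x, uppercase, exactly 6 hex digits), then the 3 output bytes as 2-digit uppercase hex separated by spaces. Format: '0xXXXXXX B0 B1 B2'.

Answer: 0x9E37FC 9E 37 FC

Derivation:
Sextets: n=39, j=35, f=31, 8=60
24-bit: (39<<18) | (35<<12) | (31<<6) | 60
      = 0x9C0000 | 0x023000 | 0x0007C0 | 0x00003C
      = 0x9E37FC
Bytes: (v>>16)&0xFF=9E, (v>>8)&0xFF=37, v&0xFF=FC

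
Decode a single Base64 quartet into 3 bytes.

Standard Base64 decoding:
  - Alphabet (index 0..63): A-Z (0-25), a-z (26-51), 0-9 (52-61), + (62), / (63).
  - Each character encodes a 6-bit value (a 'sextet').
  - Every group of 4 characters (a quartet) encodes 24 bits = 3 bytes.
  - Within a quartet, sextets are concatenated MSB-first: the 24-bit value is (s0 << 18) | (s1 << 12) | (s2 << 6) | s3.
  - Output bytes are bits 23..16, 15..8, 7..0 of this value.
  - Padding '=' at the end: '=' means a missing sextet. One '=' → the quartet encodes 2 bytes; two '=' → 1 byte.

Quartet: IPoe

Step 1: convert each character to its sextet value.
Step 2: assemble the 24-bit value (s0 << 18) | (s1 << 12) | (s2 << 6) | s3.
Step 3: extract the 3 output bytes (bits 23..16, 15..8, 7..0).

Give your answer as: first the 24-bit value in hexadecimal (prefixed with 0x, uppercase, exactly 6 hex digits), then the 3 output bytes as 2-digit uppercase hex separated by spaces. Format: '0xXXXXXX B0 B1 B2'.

Answer: 0x20FA1E 20 FA 1E

Derivation:
Sextets: I=8, P=15, o=40, e=30
24-bit: (8<<18) | (15<<12) | (40<<6) | 30
      = 0x200000 | 0x00F000 | 0x000A00 | 0x00001E
      = 0x20FA1E
Bytes: (v>>16)&0xFF=20, (v>>8)&0xFF=FA, v&0xFF=1E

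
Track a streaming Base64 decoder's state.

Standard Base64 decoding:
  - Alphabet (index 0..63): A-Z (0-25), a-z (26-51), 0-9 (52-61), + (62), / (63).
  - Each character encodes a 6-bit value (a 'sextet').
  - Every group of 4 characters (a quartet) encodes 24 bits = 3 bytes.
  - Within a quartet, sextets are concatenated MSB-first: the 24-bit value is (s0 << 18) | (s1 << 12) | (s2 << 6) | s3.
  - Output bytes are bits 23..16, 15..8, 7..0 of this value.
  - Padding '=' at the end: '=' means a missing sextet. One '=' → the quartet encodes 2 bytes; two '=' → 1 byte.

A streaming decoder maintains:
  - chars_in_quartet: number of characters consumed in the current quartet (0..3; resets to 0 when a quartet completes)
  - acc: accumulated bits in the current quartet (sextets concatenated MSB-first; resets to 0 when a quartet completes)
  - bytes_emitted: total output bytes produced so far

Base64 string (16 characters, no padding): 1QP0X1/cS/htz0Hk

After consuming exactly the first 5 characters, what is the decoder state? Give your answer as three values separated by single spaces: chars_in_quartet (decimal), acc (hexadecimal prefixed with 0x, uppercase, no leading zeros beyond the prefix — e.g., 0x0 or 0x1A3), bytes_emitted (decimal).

After char 0 ('1'=53): chars_in_quartet=1 acc=0x35 bytes_emitted=0
After char 1 ('Q'=16): chars_in_quartet=2 acc=0xD50 bytes_emitted=0
After char 2 ('P'=15): chars_in_quartet=3 acc=0x3540F bytes_emitted=0
After char 3 ('0'=52): chars_in_quartet=4 acc=0xD503F4 -> emit D5 03 F4, reset; bytes_emitted=3
After char 4 ('X'=23): chars_in_quartet=1 acc=0x17 bytes_emitted=3

Answer: 1 0x17 3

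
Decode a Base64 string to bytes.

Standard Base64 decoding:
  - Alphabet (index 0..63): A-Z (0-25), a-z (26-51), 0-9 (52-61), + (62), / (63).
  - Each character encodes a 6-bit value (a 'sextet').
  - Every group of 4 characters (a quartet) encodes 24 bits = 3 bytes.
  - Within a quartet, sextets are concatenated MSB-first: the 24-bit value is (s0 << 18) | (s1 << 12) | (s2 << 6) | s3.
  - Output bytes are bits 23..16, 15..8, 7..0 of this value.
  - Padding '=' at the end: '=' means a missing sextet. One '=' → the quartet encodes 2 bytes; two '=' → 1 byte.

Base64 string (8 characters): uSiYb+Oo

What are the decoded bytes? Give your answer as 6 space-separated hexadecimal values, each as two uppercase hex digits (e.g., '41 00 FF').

Answer: B9 28 98 6F E3 A8

Derivation:
After char 0 ('u'=46): chars_in_quartet=1 acc=0x2E bytes_emitted=0
After char 1 ('S'=18): chars_in_quartet=2 acc=0xB92 bytes_emitted=0
After char 2 ('i'=34): chars_in_quartet=3 acc=0x2E4A2 bytes_emitted=0
After char 3 ('Y'=24): chars_in_quartet=4 acc=0xB92898 -> emit B9 28 98, reset; bytes_emitted=3
After char 4 ('b'=27): chars_in_quartet=1 acc=0x1B bytes_emitted=3
After char 5 ('+'=62): chars_in_quartet=2 acc=0x6FE bytes_emitted=3
After char 6 ('O'=14): chars_in_quartet=3 acc=0x1BF8E bytes_emitted=3
After char 7 ('o'=40): chars_in_quartet=4 acc=0x6FE3A8 -> emit 6F E3 A8, reset; bytes_emitted=6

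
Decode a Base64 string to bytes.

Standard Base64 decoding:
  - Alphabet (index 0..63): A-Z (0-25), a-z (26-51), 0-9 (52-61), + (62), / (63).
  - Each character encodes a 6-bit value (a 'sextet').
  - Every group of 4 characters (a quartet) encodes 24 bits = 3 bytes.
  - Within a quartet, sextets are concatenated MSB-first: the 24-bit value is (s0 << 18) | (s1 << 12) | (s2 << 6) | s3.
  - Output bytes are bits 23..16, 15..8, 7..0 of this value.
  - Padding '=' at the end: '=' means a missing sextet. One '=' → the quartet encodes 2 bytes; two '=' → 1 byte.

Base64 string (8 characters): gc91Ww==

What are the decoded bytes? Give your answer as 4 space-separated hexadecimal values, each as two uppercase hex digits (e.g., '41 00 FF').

After char 0 ('g'=32): chars_in_quartet=1 acc=0x20 bytes_emitted=0
After char 1 ('c'=28): chars_in_quartet=2 acc=0x81C bytes_emitted=0
After char 2 ('9'=61): chars_in_quartet=3 acc=0x2073D bytes_emitted=0
After char 3 ('1'=53): chars_in_quartet=4 acc=0x81CF75 -> emit 81 CF 75, reset; bytes_emitted=3
After char 4 ('W'=22): chars_in_quartet=1 acc=0x16 bytes_emitted=3
After char 5 ('w'=48): chars_in_quartet=2 acc=0x5B0 bytes_emitted=3
Padding '==': partial quartet acc=0x5B0 -> emit 5B; bytes_emitted=4

Answer: 81 CF 75 5B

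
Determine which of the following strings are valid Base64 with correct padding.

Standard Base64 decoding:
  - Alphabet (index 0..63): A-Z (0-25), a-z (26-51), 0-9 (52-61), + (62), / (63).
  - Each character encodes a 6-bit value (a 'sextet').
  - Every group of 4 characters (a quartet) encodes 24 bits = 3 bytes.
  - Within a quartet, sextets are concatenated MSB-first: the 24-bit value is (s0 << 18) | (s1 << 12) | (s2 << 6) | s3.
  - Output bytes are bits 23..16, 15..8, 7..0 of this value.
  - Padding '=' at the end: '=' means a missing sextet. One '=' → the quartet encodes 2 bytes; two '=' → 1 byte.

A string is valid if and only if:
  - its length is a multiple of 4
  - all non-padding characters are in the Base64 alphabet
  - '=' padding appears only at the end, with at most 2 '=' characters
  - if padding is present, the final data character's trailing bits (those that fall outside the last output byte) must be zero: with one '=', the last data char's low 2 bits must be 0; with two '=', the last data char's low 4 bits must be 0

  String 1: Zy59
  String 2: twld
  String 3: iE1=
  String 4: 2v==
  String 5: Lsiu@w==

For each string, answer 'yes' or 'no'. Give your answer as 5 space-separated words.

String 1: 'Zy59' → valid
String 2: 'twld' → valid
String 3: 'iE1=' → invalid (bad trailing bits)
String 4: '2v==' → invalid (bad trailing bits)
String 5: 'Lsiu@w==' → invalid (bad char(s): ['@'])

Answer: yes yes no no no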